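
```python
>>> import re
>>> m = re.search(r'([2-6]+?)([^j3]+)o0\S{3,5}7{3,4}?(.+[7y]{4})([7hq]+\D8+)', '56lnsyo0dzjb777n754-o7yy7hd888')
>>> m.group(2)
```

'6lnsy'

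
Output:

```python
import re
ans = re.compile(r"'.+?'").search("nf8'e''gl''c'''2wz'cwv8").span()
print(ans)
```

Lazy quantifiers expand one character at a time until the remainder of the pattern can match.
`search` walks the string left to right and returns the first match it finds.
The match spans [3:6] → "'e'".

(3, 6)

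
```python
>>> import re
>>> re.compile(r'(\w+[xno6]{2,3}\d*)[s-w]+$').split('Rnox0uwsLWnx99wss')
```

['', 'Rnox0uwsLWnx99', '']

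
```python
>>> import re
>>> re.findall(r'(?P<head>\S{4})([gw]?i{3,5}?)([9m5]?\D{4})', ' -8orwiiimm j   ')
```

[('-8or', 'wiii', 'mm j ')]

Multiple groups make `findall` return tuples — one 3-tuple for the one match.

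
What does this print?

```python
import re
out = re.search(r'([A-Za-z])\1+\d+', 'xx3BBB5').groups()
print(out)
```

('x',)

The backreference `\1` re-matches whatever the first group consumed, character for character.
`re.search` tries every starting position until one works.
The match spans [0:3] → 'xx3'.
Captured: group 1 = 'x'.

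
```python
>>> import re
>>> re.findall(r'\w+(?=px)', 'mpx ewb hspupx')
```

['m', 'hspu']

Lookahead/lookbehind check context without consuming it, so the matched span excludes the asserted characters.
No capturing groups, so `findall` returns the 2 full match strings.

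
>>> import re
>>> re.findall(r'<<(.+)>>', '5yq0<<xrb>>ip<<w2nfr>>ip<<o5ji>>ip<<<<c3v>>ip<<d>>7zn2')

['xrb>>ip<<w2nfr>>ip<<o5ji>>ip<<<<c3v>>ip<<d']

Because there's exactly one group, `findall` drops the full match and keeps group 1 from the one hit.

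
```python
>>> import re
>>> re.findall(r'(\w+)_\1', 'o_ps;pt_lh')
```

[]

Because there's exactly one group, `findall` drops the full match and keeps group 1 from each hit.
Nothing in the string satisfies the pattern, so the list is empty.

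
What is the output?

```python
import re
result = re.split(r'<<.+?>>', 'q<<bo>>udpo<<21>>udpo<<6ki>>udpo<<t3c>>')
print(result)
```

A `+?`/`*?`/`{m,n}?` starts at its minimum and grows only as far as needed for what follows to match.
Each match becomes a cut point; 5 segments remain.

['q', 'udpo', 'udpo', 'udpo', '']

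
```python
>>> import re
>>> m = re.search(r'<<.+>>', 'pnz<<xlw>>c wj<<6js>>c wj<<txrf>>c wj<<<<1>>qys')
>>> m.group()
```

`search` walks the string left to right and returns the first match it finds.
The match spans [3:44] → '<<xlw>>c wj<<6js>>c wj<<txrf>>c wj<<<<1>>'.

'<<xlw>>c wj<<6js>>c wj<<txrf>>c wj<<<<1>>'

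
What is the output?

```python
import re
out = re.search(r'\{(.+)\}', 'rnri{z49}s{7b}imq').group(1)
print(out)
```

The match spans [4:14] → '{z49}s{7b}'.
Captured: group 1 = 'z49}s{7b'.

z49}s{7b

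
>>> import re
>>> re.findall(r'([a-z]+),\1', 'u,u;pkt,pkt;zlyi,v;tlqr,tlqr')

After group 1 captures some text, `\1` only succeeds where that same text appears again.
Because there's exactly one group, `findall` drops the full match and keeps group 1 from each hit.

['u', 'pkt', 'tlqr']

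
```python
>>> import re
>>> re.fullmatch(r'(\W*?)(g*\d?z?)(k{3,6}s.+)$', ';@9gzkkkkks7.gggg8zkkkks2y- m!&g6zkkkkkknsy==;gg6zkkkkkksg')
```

Pattern: zero or more of a non-word character (lazy) (captured); then zero or more of the literal 'g', then optionally a digit, then optionally a literal 'z' (captured); then 3 to 6 of the literal 'k', then the literal 's', then one or more of any character (captured); then anchored at the end.
`fullmatch` succeeds only if the pattern covers the string from start to end.
Here there's no way to consume every character, so the call returns None.

None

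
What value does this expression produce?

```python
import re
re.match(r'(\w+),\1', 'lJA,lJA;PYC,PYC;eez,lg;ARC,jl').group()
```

'lJA,lJA'

`\1` has to match the exact text group 1 already captured.
`match` is anchored at position 0; if the pattern doesn't fit there, it returns None.
The match spans [0:7] → 'lJA,lJA'.
Captured: group 1 = 'lJA'.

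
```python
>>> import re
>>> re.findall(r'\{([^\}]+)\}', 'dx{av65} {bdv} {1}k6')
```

Walking the string: at [2:8] match '{av65}', group 1 = 'av65'; at [9:14] match '{bdv}', group 1 = 'bdv'; at [15:18] match '{1}', group 1 = '1'.
Because there's exactly one group, `findall` drops the full match and keeps group 1 from each hit.

['av65', 'bdv', '1']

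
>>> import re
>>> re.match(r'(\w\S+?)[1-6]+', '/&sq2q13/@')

None

`re.match` won't scan ahead — the pattern has to work from the very first character.
Here position 0 doesn't satisfy it, so the call returns None.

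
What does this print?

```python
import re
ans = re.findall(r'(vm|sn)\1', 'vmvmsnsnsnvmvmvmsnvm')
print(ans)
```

`\1` has to match the exact text group 1 already captured.
With a single group, `findall` returns only what that group captured — 3 items.

['vm', 'sn', 'vm']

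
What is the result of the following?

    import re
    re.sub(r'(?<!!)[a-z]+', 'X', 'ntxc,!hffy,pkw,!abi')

The negative lookaround is zero-width — it rules out positions where the adjacent text would match, without consuming anything.
Matches: at [0:4] → 'ntxc'; at [7:10] → 'ffy'; at [11:14] → 'pkw'; at [17:19] → 'bi'.
Each match is replaced by 'X'.

'X,!hX,X,!aX'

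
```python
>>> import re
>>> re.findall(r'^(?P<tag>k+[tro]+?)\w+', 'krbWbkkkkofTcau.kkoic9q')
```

['kr']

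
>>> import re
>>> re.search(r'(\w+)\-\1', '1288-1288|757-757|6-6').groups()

('1288',)

The match spans [0:9] → '1288-1288'.
Captured: group 1 = '1288'.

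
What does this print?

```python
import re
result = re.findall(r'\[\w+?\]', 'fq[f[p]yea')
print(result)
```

With no groups in the pattern, `findall` gives back each whole match — 1 here.

['[p]']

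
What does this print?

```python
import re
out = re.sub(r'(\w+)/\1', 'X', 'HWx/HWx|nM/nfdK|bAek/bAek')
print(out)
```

X|nM/nfdK|X

`\1` is not a pattern — it's the concrete string captured by group 1, re-applied verbatim.
Matches: at [0:7] → 'HWx/HWx'; at [16:25] → 'bAek/bAek'.
Each match is replaced by 'X'.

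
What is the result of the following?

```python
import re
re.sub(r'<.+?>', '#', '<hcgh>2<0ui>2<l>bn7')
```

'#2#2#bn7'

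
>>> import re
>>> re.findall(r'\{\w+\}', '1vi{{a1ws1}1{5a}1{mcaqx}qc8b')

['{a1ws1}', '{5a}', '{mcaqx}']

Matches: at [4:11] → '{a1ws1}'; at [12:16] → '{5a}'; at [17:24] → '{mcaqx}'.
No capturing groups, so `findall` returns the 3 full match strings.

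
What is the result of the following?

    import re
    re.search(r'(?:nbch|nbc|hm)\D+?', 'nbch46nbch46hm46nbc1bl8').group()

Unlike `match`, `search` isn't anchored — it looks for the pattern anywhere in the string.
The match spans [0:4] → 'nbch'.

'nbch'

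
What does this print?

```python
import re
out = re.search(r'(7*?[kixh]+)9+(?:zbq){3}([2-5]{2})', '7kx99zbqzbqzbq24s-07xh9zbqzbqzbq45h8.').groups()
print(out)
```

('7kx', '24')

Pattern: zero or more of the literal '7' (lazy), then one or more of one of [kixh] (captured); then one or more of the literal '9', then the literal 'zbq' repeated 3 times; then exactly 2 of a character in [2-5] (captured).
`re.search` scans for the first position where the pattern succeeds.
The match spans [0:16] → '7kx99zbqzbqzbq24'.
Captured: group 1 = '7kx', group 2 = '24'.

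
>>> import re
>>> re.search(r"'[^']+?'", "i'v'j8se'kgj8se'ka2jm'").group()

"'v'"

`search` walks the string left to right and returns the first match it finds.
The match spans [1:4] → "'v'".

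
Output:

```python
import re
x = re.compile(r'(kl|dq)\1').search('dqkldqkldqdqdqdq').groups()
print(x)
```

The match spans [8:12] → 'dqdq'.
Captured: group 1 = 'dq'.

('dq',)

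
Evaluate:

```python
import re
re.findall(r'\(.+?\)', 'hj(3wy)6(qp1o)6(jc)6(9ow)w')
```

The `?` after the quantifier makes it lazy — it takes as little as possible before letting the rest of the pattern try.
Since nothing is captured, `findall` lists the 4 matched substrings directly.

['(3wy)', '(qp1o)', '(jc)', '(9ow)']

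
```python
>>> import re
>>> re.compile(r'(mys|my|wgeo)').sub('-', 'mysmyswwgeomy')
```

Alternation isn't longest-match — the leftmost alternative that fits at this position is chosen.
Matches: at [0:3] → 'mys'; at [3:6] → 'mys'; at [7:11] → 'wgeo'; at [11:13] → 'my'.
`sub` substitutes '-' at each match site.

'--w--'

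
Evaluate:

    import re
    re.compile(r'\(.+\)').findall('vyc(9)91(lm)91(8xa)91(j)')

['(9)91(lm)91(8xa)91(j)']

With no groups in the pattern, `findall` gives back each whole match — 1 here.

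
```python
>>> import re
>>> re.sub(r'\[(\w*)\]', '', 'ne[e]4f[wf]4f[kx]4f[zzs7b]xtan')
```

Matches: at [2:5] → '[e]'; at [7:11] → '[wf]'; at [13:17] → '[kx]'; at [19:26] → '[zzs7b]'.
Every occurrence is swapped for ''.

'ne4f4f4fxtan'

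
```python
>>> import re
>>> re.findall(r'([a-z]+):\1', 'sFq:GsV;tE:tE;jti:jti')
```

After group 1 captures some text, `\1` only succeeds where that same text appears again.
Scanning left to right: at [14:21] match 'jti:jti', group 1 = 'jti'.
`findall` collects group 1 from the one match (1 total).

['jti']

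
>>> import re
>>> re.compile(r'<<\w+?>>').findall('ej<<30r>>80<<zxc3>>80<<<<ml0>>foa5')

Walking the string: at [2:9] → '<<30r>>'; at [11:19] → '<<zxc3>>'; at [23:30] → '<<ml0>>'.
With no groups in the pattern, `findall` gives back each whole match — 3 here.

['<<30r>>', '<<zxc3>>', '<<ml0>>']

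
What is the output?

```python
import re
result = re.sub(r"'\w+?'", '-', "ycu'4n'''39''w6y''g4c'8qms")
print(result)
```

ycu-'---8qms

Matches: at [3:7] → "'4n'"; at [8:12] → "'39'"; at [12:17] → "'w6y'"; at [17:22] → "'g4c'".
Each match is replaced by '-'.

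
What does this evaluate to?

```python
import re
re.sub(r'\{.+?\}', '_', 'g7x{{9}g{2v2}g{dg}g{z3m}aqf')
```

The `?` after the quantifier makes it lazy — it takes as little as possible before letting the rest of the pattern try.
Matches: at [3:7] → '{{9}'; at [8:13] → '{2v2}'; at [14:18] → '{dg}'; at [19:24] → '{z3m}'.
Every occurrence is swapped for '_'.

'g7x_g_g_g_aqf'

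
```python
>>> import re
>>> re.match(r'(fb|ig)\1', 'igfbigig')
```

After group 1 captures some text, `\1` only succeeds where that same text appears again.
`re.match` only tries the pattern at the start of the string.
Here the string doesn't start with a match, so the call returns None.

None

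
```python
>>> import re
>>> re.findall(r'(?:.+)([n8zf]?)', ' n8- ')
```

['']

The pattern matches one or more of any character (non-capturing group); then optionally one of [n8zf] (captured).
Scanning left to right: at [0:5] match ' n8- ', group 1 = ''.
Because there's exactly one group, `findall` drops the full match and keeps group 1 from the one hit.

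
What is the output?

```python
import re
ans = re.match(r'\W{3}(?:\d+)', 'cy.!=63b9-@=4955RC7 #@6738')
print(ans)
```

None

The pattern matches exactly 3 of a non-word character; then one or more of a digit (non-capturing group).
`re.match` only tries the pattern at the start of the string.
Here the pattern fails at index 0, so the call returns None.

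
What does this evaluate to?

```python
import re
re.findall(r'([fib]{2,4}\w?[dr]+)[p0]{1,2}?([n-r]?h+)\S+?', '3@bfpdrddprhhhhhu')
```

Pattern: 2 to 4 of one of [fib], then optionally a word character, then one or more of one of [dr] (captured); then 1 to 2 of one of [p0] (lazy); then optionally a character in [n-r], then one or more of the literal 'h' (captured); then one or more of a non-whitespace character (lazy).
Matches: at [2:17] match 'bfpdrddprhhhhhu', groups = ('bfpdrdd', 'rhhhhh').
2 groups means the one result is a tuple of 2 captured strings — 1 here.

[('bfpdrdd', 'rhhhhh')]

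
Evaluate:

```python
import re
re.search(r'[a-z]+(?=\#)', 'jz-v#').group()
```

'v'

The positive lookaround only admits positions where the adjacent text matches; those characters stay outside the span.
Unlike `match`, `search` isn't anchored — it looks for the pattern anywhere in the string.
The match spans [3:4] → 'v'.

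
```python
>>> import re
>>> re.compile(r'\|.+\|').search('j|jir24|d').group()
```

'|jir24|'

`re.search` scans for the first position where the pattern succeeds.
The match spans [1:8] → '|jir24|'.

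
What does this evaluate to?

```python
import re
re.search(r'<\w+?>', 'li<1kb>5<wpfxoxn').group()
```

'<1kb>'

The match spans [2:7] → '<1kb>'.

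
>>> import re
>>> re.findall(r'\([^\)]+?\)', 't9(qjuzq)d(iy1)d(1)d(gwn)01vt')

Since nothing is captured, `findall` lists the 4 matched substrings directly.

['(qjuzq)', '(iy1)', '(1)', '(gwn)']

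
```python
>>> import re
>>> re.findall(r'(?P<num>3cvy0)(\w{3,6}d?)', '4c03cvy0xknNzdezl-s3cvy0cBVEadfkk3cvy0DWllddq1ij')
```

[('3cvy0', 'xknNzd'), ('3cvy0', 'cBVEad'), ('3cvy0', 'DWlldd')]

This matches the literal '3cv', then the literal 'y0' (captured as 'num'); then 3 to 6 of a word character, then optionally a literal 'd' (captured).
With 2 capturing groups, `findall` returns a 2-tuple per match.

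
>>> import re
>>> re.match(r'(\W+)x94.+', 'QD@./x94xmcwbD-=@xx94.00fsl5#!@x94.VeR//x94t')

`match` is anchored at position 0; if the pattern doesn't fit there, it returns None.
Here the string doesn't start with a match, so the call returns None.

None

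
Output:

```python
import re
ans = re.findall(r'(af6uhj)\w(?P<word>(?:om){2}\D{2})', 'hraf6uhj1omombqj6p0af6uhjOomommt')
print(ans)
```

The pattern matches the literal 'af6', then the literal 'uhj' (captured); then a word character; then the literal 'om' repeated 2 times, then exactly 2 of a non-digit (captured as 'word').
With 2 capturing groups, `findall` returns a 2-tuple per match.

[('af6uhj', 'omombq'), ('af6uhj', 'omommt')]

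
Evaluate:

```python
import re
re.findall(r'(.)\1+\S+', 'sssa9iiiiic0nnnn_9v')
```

A backreference is literal: `\1` must see the identical characters the first group matched.
Walking the string: at [0:19] match 'sssa9iiiiic0nnnn_9v', group 1 = 's'.
Because there's exactly one group, `findall` drops the full match and keeps group 1 from the one hit.

['s']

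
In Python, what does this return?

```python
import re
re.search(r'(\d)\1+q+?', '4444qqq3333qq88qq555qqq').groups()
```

The match spans [0:5] → '4444q'.
Captured: group 1 = '4'.

('4',)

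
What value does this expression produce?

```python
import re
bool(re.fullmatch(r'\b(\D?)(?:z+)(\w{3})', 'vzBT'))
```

False

The pattern matches a word boundary (`\b`, zero-width); then optionally a non-digit (captured); then one or more of a literal 'z' (non-capturing group); then exactly 3 of a word character (captured).
`re.fullmatch` requires the pattern to consume the entire string.
Here there's no way to consume every character, so the call returns None, and `bool(None)` is False.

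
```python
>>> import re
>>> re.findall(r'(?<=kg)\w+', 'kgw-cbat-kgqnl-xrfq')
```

['w', 'qnl']

Lookahead/lookbehind check context without consuming it, so the matched span excludes the asserted characters.
With no groups in the pattern, `findall` gives back each whole match — 2 here.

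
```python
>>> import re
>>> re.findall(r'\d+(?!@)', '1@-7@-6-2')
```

`(?!…)`/`(?<!…)` only lets a position through if the neighbouring text does NOT match; no characters are consumed.
Walking the string: at [6:7] → '6'; at [8:9] → '2'.
Since nothing is captured, `findall` lists the 2 matched substrings directly.

['6', '2']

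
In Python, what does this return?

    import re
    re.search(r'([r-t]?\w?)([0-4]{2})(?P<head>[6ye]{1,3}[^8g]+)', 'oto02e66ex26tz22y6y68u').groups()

This matches optionally a character in [r-t], then optionally a word character (captured); then exactly 2 of a character in [0-4] (captured); then 1 to 3 of one of [6ye], then one or more of any character except [8g] (captured as 'head').
`re.search` scans for the first position where the pattern succeeds.
The match spans [1:20] → 'to02e66ex26tz22y6y6'.
Captured: group 1 = 'to', group 2 = '02', group 3 = 'e66ex26tz22y6y6'.

('to', '02', 'e66ex26tz22y6y6')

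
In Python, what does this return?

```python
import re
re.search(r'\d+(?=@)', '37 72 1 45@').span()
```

The positive lookaround only admits positions where the adjacent text matches; those characters stay outside the span.
`search` walks the string left to right and returns the first match it finds.
The match spans [8:10] → '45'.

(8, 10)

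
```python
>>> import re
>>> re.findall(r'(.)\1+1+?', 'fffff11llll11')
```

['f', 'l']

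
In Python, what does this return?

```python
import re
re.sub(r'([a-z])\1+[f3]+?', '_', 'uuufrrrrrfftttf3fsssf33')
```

'__f_3f_33'

`\1` has to match the exact text group 1 already captured.
Each match is replaced by '_'.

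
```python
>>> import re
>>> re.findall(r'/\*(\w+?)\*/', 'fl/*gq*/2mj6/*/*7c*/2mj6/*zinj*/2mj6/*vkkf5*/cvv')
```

['gq', '7c', 'zinj', 'vkkf5']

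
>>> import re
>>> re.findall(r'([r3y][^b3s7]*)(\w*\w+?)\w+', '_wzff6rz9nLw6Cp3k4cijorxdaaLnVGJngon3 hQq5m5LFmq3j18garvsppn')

This matches one of [r3y], then zero or more of any character except [b3s7] (captured); then zero or more of a word character, then one or more of a word character (lazy) (captured); then one or more of a word character.
Matches: at [6:37] match 'rz9nLw6Cp3k4cijorxdaaLnVGJngon3', groups = ('rz9nLw6Cp', '3k4cijorxdaaLnVGJngon'); at [48:60] match '3j18garvsppn', groups = ('3j18garv', 'spp').
`findall` packs the 2 group values into a tuple for every match.

[('rz9nLw6Cp', '3k4cijorxdaaLnVGJngon'), ('3j18garv', 'spp')]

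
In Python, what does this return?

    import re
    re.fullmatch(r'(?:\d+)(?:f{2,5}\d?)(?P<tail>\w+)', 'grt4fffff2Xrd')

`fullmatch` succeeds only if the pattern covers the string from start to end.
Here the pattern can't cover the whole string, so the call returns None.

None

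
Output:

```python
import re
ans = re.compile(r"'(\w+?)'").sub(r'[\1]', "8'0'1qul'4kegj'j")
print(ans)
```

8[0]1qul[4kegj]j

Matches: at [1:4] → "'0'"; at [8:15] → "'4kegj'".
The replacement refers to a captured group, so each match is rewritten using its own captured text.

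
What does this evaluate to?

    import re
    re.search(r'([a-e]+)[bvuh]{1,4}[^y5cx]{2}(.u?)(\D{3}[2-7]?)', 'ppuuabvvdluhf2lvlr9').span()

(4, 14)

The pattern matches one or more of a character in [a-e] (captured); then 1 to 4 of one of [bvuh], then exactly 2 of any character except [y5cx]; then any character, then optionally a literal 'u' (captured); then exactly 3 of a non-digit, then optionally a character in [2-7] (captured).
The match spans [4:14] → 'abvvdluhf2'.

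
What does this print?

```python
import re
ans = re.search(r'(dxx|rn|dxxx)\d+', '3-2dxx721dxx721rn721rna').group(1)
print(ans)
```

dxx

`search` walks the string left to right and returns the first match it finds.
The match spans [3:9] → 'dxx721'.
Captured: group 1 = 'dxx'.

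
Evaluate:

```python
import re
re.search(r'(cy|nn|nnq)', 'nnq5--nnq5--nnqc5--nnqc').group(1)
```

'nn'

Alternation isn't longest-match — the leftmost alternative that fits at this position is chosen.
`re.search` scans for the first position where the pattern succeeds.
The match spans [0:2] → 'nn'.
Captured: group 1 = 'nn'.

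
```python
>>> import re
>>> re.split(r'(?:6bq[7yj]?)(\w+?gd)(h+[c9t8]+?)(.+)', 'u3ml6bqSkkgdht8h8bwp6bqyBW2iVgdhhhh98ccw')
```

A non-greedy quantifier consumes as few characters as it can — just enough that the remainder of the pattern still matches from where it stops; whatever follows it matches normally.
With a capturing group present, the delimiter's captured portion is kept in the result list.

['u3ml', 'Skkgd', 'ht', '8h8bwp6bqyBW2iVgdhhhh98ccw', '']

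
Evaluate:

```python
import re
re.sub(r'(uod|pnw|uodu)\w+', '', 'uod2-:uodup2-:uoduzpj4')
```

'-:-:'

`sub` substitutes '' at each match site.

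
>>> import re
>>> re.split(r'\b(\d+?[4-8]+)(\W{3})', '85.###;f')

['', '85', '.##', '#;f']

The pattern matches a word boundary (`\b`, zero-width); then one or more of a digit (lazy), then one or more of a character in [4-8] (captured); then exactly 3 of a non-word character (captured).
Matches to split on: at [0:5] → '85.##'.
Because the pattern has a capturing group, `split` also inserts each captured text between the pieces.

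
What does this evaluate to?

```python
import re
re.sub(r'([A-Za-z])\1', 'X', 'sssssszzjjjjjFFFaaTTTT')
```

`\1` has to match the exact text group 1 already captured.
Each match is replaced by 'X'.

'XXXXXXjXFXXX'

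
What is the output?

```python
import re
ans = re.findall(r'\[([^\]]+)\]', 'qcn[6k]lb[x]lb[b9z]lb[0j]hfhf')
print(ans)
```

['6k', 'x', 'b9z', '0j']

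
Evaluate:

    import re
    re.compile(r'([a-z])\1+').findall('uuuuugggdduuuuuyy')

['u', 'g', 'd', 'u', 'y']

After group 1 captures some text, `\1` only succeeds where that same text appears again.
Walking the string: at [0:5] match 'uuuuu', group 1 = 'u'; at [5:8] match 'ggg', group 1 = 'g'; at [8:10] match 'dd', group 1 = 'd'; at [10:15] match 'uuuuu', group 1 = 'u'; at [15:17] match 'yy', group 1 = 'y'.
With a single group, `findall` returns only what that group captured — 5 items.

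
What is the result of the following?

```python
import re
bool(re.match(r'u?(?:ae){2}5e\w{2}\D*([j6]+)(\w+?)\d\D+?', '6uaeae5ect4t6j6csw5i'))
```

False

This matches optionally the literal 'u', then the literal 'ae' repeated 2 times; then the literal '5e', then exactly 2 of a word character, then zero or more of a non-digit; then one or more of one of [j6] (captured); then one or more of a word character (lazy) (captured); then a digit, then one or more of a non-digit (lazy).
With `match`, the pattern is implicitly anchored at the beginning.
Here position 0 doesn't satisfy it, so the call returns None, and `bool(None)` is False.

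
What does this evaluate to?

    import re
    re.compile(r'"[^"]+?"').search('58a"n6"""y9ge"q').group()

'"n6"'

`re.search` tries every starting position until one works.
The match spans [3:7] → '"n6"'.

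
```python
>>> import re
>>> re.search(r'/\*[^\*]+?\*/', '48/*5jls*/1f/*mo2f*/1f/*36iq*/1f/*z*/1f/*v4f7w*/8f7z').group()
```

The match spans [2:10] → '/*5jls*/'.

'/*5jls*/'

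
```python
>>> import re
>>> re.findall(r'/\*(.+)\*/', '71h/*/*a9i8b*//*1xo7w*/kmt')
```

`findall` collects group 1 from the one match (1 total).

['/*a9i8b*//*1xo7w']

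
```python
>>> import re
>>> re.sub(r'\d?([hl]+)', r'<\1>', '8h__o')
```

'<h>__o'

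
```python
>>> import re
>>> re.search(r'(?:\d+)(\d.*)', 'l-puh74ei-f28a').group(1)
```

'4ei-f28a'

The match spans [5:14] → '74ei-f28a'.
Captured: group 1 = '4ei-f28a'.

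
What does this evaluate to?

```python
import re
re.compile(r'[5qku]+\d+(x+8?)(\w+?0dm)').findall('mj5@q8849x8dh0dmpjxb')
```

The pattern matches one or more of one of [5qku], then one or more of a digit; then one or more of the literal 'x', then optionally the literal '8' (captured); then one or more of a word character (lazy), then the literal '0dm' (captured).
Matches: at [4:16] match 'q8849x8dh0dm', groups = ('x8', 'dh0dm').
Multiple groups make `findall` return tuples — one 2-tuple for the one match.

[('x8', 'dh0dm')]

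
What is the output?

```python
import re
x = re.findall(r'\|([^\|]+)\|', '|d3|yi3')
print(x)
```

['d3']

With a single group, `findall` returns only what that group captured — 1 item.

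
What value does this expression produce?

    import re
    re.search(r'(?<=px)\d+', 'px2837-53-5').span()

Because the assertion is zero-width, the text it checks is not consumed and won't appear in the result.
Unlike `match`, `search` isn't anchored — it looks for the pattern anywhere in the string.
The match spans [2:6] → '2837'.

(2, 6)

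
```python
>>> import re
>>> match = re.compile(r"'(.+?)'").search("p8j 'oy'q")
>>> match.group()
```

"'oy'"

Unlike `match`, `search` isn't anchored — it looks for the pattern anywhere in the string.
The match spans [4:8] → "'oy'".
Captured: group 1 = 'oy'.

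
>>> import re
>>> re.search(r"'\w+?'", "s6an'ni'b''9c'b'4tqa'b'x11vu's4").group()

`re.search` tries every starting position until one works.
The match spans [4:8] → "'ni'".

"'ni'"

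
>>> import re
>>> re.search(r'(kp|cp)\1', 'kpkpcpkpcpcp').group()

`\1` is not a pattern — it's the concrete string captured by group 1, re-applied verbatim.
`re.search` tries every starting position until one works.
The match spans [0:4] → 'kpkp'.
Captured: group 1 = 'kp'.

'kpkp'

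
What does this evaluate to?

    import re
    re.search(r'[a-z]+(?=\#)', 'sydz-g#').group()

'g'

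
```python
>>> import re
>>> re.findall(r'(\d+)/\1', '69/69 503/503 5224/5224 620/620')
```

['69', '503', '5224', '620']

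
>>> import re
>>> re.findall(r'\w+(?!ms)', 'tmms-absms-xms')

`(?!…)`/`(?<!…)` only lets a position through if the neighbouring text does NOT match; no characters are consumed.
Matches: at [0:4] → 'tmms'; at [5:10] → 'absms'; at [11:14] → 'xms'.
With no groups in the pattern, `findall` gives back each whole match — 3 here.

['tmms', 'absms', 'xms']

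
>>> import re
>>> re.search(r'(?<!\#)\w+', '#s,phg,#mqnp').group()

'phg'

Because the assertion is negative and zero-width, positions next to the forbidden text are skipped.
`re.search` scans for the first position where the pattern succeeds.
The match spans [3:6] → 'phg'.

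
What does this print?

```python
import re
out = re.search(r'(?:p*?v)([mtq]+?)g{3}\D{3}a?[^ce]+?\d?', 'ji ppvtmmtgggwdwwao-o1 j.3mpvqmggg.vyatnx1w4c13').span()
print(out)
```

(3, 17)

With the lazy modifier that quantifier settles for the fewest repetitions that let the rest of the pattern succeed (the atoms after it are unaffected and can still be greedy).
The match spans [3:17] → 'ppvtmmtgggwdww'.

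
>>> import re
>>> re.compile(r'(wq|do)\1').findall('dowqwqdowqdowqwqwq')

['wq', 'wq']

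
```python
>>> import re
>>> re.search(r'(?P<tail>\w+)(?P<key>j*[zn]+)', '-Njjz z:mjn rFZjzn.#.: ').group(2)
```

'z'

Pattern: one or more of a word character (captured as 'tail'); then zero or more of a literal 'j', then one or more of one of [zn] (captured as 'key').
`re.search` tries every starting position until one works.
The match spans [1:5] → 'Njjz'.
Captured: group 1 = 'Njj', group 2 = 'z'.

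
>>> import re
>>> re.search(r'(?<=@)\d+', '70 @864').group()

'864'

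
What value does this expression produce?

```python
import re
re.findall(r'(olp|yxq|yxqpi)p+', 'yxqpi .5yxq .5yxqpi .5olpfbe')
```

['yxq', 'yxq']

Matches: at [0:4] match 'yxqp', group 1 = 'yxq'; at [14:18] match 'yxqp', group 1 = 'yxq'.
One capturing group, so `findall` returns just the captured substring from each match — 2 in all.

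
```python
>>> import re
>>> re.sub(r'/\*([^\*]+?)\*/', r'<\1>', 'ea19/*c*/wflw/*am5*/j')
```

'ea19<c>wflw<am5>j'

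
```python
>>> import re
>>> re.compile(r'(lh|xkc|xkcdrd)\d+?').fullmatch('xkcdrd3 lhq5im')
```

None

For `fullmatch`, every character of the input must be accounted for by the pattern.
Here there's no way to consume every character, so the call returns None.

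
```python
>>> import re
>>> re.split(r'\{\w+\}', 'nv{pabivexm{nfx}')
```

['nv{pabivexm', '']

Matches to split on: at [11:16] → '{nfx}'.
Each match becomes a cut point; 2 segments remain.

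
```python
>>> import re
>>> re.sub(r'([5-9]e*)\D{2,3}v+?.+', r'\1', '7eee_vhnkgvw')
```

'7ee'

The pattern matches a character in [5-9], then zero or more of a literal 'e' (captured); then 2 to 3 of a non-digit, then one or more of a literal 'v' (lazy), then one or more of any character.
Each match is replaced using the text its own group 1 captured.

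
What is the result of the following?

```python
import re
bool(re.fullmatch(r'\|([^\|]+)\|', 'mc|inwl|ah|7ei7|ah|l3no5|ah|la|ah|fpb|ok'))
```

False

`fullmatch` succeeds only if the pattern covers the string from start to end.
Here the string isn't matched end-to-end, so the call returns None, and `bool(None)` is False.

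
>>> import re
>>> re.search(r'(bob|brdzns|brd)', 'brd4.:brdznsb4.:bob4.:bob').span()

`re.search` scans for the first position where the pattern succeeds.
The match spans [0:3] → 'brd'.
Captured: group 1 = 'brd'.

(0, 3)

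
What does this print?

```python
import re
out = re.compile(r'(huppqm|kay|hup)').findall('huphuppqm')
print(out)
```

Branches in `(...|...)` are attempted left-to-right; the first branch that allows the whole pattern to succeed is taken.
`findall` collects group 1 from each match (2 total).

['hup', 'huppqm']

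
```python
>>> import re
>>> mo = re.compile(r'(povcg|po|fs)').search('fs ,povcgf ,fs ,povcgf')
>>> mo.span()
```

(0, 2)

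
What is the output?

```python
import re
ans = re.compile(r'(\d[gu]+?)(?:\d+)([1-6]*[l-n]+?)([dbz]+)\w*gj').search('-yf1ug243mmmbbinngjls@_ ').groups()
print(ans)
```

('1ug', 'mmm', 'bb')

The match spans [3:19] → '1ug243mmmbbinngj'.
Captured: group 1 = '1ug', group 2 = 'mmm', group 3 = 'bb'.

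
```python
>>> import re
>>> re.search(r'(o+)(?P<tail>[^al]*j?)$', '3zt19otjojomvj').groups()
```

('o', 'tjojomvj')

The match spans [5:14] → 'otjojomvj'.
Captured: group 1 = 'o', group 2 = 'tjojomvj'.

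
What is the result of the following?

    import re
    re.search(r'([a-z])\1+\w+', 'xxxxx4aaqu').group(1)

A backreference is literal: `\1` must see the identical characters the first group matched.
`re.search` scans for the first position where the pattern succeeds.
The match spans [0:10] → 'xxxxx4aaqu'.
Captured: group 1 = 'x'.

'x'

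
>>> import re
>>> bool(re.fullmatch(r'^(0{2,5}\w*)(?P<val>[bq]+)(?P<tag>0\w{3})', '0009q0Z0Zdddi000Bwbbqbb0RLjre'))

False

`re.fullmatch` requires the pattern to consume the entire string.
Here the string isn't matched end-to-end, so the call returns None, and `bool(None)` is False.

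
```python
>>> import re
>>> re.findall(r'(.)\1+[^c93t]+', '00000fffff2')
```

`\1` is not a pattern — it's the concrete string captured by group 1, re-applied verbatim.
Matches: at [0:11] match '00000fffff2', group 1 = '0'.
One capturing group, so `findall` returns just the captured substring from the one match — 1 in all.

['0']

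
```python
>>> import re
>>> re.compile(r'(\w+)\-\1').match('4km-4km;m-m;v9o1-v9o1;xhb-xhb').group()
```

`\1` is not a pattern — it's the concrete string captured by group 1, re-applied verbatim.
With `match`, the pattern is implicitly anchored at the beginning.
The match spans [0:7] → '4km-4km'.
Captured: group 1 = '4km'.

'4km-4km'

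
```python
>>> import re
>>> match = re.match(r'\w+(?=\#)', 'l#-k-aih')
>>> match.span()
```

(0, 1)

`match` is anchored at position 0; if the pattern doesn't fit there, it returns None.
The match spans [0:1] → 'l'.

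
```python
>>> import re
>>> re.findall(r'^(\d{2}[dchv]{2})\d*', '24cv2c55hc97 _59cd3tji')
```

The pattern matches anchored at the start of the string; then exactly 2 of a digit, then exactly 2 of one of [dchv] (captured); then zero or more of a digit.
With a single group, `findall` returns only what that group captured — 1 item.

['24cv']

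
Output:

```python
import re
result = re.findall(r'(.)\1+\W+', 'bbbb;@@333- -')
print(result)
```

['b', '3']

The backreference `\1` re-matches whatever the first group consumed, character for character.
`findall` collects group 1 from each match (2 total).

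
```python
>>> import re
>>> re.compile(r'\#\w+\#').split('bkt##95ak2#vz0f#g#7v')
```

Matches to split on: at [4:11] → '#95ak2#'; at [15:18] → '#g#'.
Each match becomes a cut point; 3 segments remain.

['bkt#', 'vz0f', '7v']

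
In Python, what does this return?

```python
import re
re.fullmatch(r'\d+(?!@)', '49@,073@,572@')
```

None

A negative assertion filters positions out without eating any characters.
`re.fullmatch` requires the pattern to consume the entire string.
Here the string isn't matched end-to-end, so the call returns None.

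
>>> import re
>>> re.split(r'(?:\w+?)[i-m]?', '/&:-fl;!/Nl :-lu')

The pattern matches one or more of a word character (lazy) (non-capturing group); then optionally a character in [i-m].
The `?` after the quantifier makes it lazy — it takes as little as possible before letting the rest of the pattern try.
Matches to split on: at [4:6] → 'fl'; at [9:11] → 'Nl'; at [14:15] → 'l'; at [15:16] → 'u'.
Each match becomes a cut point; 5 segments remain.

['/&:-', ';!/', ' :-', '', '']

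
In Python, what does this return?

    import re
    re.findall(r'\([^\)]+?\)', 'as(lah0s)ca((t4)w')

Walking the string: at [2:9] → '(lah0s)'; at [11:16] → '((t4)'.
Since nothing is captured, `findall` lists the 2 matched substrings directly.

['(lah0s)', '((t4)']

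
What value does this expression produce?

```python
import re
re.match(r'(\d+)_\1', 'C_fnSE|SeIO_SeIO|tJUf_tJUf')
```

After group 1 captures some text, `\1` only succeeds where that same text appears again.
`match` is anchored at position 0; if the pattern doesn't fit there, it returns None.
Here the pattern fails at index 0, so the call returns None.

None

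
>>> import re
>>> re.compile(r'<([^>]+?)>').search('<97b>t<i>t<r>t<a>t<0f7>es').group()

The match spans [0:5] → '<97b>'.

'<97b>'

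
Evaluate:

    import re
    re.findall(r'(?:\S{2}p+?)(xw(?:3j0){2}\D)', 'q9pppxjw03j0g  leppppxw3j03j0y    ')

`findall` collects group 1 from the one match (1 total).

['xw3j03j0y']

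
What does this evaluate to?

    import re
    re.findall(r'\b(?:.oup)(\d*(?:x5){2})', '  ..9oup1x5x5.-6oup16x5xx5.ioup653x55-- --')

['1x5x5']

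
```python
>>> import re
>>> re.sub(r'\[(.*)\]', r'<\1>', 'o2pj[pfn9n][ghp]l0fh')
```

Matches: at [4:16] → '[pfn9n][ghp]'.
`\1` in the replacement pulls in group 1's text for each match.

'o2pj<pfn9n][ghp>l0fh'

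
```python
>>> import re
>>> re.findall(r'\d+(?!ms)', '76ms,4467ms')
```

Because the assertion is negative and zero-width, positions next to the forbidden text are skipped.
With no groups in the pattern, `findall` gives back each whole match — 2 here.

['7', '446']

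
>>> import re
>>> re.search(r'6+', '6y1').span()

This matches one or more of a literal '6'.
`search` walks the string left to right and returns the first match it finds.
The match spans [0:1] → '6'.

(0, 1)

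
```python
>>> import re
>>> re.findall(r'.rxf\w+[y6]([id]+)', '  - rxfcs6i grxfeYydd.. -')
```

['i', 'dd']

This matches any character, then the literal 'rxf'; then one or more of a word character, then one of [y6]; then one or more of one of [id] (captured).
Scanning left to right: at [3:11] match ' rxfcs6i', group 1 = 'i'; at [12:21] match 'grxfeYydd', group 1 = 'dd'.
With a single group, `findall` returns only what that group captured — 2 items.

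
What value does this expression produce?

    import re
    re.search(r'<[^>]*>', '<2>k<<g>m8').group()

The match spans [0:3] → '<2>'.

'<2>'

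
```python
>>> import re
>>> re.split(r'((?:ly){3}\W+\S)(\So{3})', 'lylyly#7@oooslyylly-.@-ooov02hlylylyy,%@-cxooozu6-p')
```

Pattern: the literal 'ly' repeated 3 times, then one or more of a non-word character, then a non-whitespace character (captured); then a non-whitespace character, then exactly 3 of a literal 'o' (captured).
Because the pattern has a capturing group, `split` also inserts each captured text between the pieces.

['', 'lylyly#7', '@ooo', 'slyylly-.@-ooov02hlylylyy,%@-cxooozu6-p']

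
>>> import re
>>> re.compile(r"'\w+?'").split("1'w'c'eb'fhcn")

['1', 'c', 'fhcn']

The string is cut at each match, leaving 3 pieces.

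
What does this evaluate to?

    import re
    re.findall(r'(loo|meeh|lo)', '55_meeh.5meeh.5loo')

['meeh', 'meeh', 'loo']

Alternation isn't longest-match — the leftmost alternative that fits at this position is chosen.
Walking the string: at [3:7] match 'meeh', group 1 = 'meeh'; at [9:13] match 'meeh', group 1 = 'meeh'; at [15:18] match 'loo', group 1 = 'loo'.
`findall` collects group 1 from each match (3 total).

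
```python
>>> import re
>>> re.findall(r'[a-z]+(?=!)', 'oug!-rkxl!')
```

The `(?=…)`/`(?<=…)` assertion just peeks at neighbouring text; it doesn't advance the match position.
Scanning left to right: at [0:3] → 'oug'; at [5:9] → 'rkxl'.
No capturing groups, so `findall` returns the 2 full match strings.

['oug', 'rkxl']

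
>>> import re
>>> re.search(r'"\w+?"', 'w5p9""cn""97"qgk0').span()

(5, 9)

The match spans [5:9] → '"cn"'.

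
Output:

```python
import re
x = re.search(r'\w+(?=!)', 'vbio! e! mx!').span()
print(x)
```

The `(?=…)`/`(?<=…)` assertion just peeks at neighbouring text; it doesn't advance the match position.
`search` walks the string left to right and returns the first match it finds.
The match spans [0:4] → 'vbio'.

(0, 4)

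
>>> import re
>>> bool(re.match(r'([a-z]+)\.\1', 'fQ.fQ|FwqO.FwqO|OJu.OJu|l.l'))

False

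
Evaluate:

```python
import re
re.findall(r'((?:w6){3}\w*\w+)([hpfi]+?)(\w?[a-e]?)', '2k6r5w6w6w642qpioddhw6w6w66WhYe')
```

Pattern: the literal 'w6' repeated 3 times, then zero or more of a word character, then one or more of a word character (captured); then one or more of one of [hpfi] (lazy) (captured); then optionally a word character, then optionally a character in [a-e] (captured).
Matches: at [5:31] match 'w6w6w642qpioddhw6w6w66WhYe', groups = ('w6w6w642qpioddhw6w6w66W', 'h', 'Ye').
`findall` packs the 3 group values into a tuple for every match.

[('w6w6w642qpioddhw6w6w66W', 'h', 'Ye')]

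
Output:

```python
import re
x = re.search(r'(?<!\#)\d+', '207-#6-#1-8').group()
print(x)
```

207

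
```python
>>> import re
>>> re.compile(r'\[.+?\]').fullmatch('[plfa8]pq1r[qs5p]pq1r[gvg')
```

`re.fullmatch` is like wrapping the pattern in `^…$` (in single-line mode).
Here the string isn't matched end-to-end, so the call returns None.

None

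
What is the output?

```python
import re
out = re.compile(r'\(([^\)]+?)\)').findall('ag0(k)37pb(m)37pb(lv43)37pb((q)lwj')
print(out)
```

['k', 'm', 'lv43', '(q']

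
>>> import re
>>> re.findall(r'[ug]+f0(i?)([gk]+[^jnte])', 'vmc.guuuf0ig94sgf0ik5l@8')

The pattern matches one or more of one of [ug], then the literal 'f0'; then optionally a literal 'i' (captured); then one or more of one of [gk], then any character except [jnte] (captured).
Scanning left to right: at [4:13] match 'guuuf0ig9', groups = ('i', 'g9'); at [15:21] match 'gf0ik5', groups = ('i', 'k5').
`findall` packs the 2 group values into a tuple for every match.

[('i', 'g9'), ('i', 'k5')]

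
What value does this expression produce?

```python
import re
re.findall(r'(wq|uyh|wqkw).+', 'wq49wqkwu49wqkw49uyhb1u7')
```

One capturing group, so `findall` returns just the captured substring from the one match — 1 in all.

['wq']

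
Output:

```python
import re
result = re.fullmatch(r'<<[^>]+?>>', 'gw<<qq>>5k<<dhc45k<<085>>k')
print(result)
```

None

`fullmatch` succeeds only if the pattern covers the string from start to end.
Here the string isn't matched end-to-end, so the call returns None.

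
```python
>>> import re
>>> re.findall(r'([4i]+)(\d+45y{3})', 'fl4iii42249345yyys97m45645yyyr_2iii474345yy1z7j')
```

The pattern matches one or more of one of [4i] (captured); then one or more of a digit, then the literal '45', then exactly 3 of the literal 'y' (captured).
Scanning left to right: at [2:17] match '4iii42249345yyy', groups = ('4iii4', '2249345yyy'); at [21:29] match '45645yyy', groups = ('4', '5645yyy').
2 groups means each result is a tuple of 2 captured strings — 2 here.

[('4iii4', '2249345yyy'), ('4', '5645yyy')]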